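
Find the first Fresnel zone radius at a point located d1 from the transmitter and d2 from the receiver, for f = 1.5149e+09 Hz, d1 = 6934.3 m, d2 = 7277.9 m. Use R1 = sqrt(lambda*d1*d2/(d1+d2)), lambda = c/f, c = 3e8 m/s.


lambda = c / f = 3.0000e+08 / 1.5149e+09 = 0.1980329 m
R1 = sqrt(0.1980329 * 6934.3 * 7277.9 / (6934.3 + 7277.9)) = 26.52 m

26.52 m


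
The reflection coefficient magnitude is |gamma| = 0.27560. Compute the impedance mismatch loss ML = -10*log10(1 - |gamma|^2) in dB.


ML = -10 * log10(1 - 0.27560^2) = -10 * log10(0.92404464) = 0.3431 dB

0.3431 dB


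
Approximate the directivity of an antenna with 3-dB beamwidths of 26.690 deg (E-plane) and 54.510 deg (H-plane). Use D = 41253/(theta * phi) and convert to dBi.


D_linear = 41253 / (26.690 * 54.510) = 28.35507
D_dBi = 10 * log10(28.35507) = 14.53 dBi

14.53 dBi


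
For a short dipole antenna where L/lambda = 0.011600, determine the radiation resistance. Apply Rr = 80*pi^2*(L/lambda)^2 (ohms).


Rr = 80 * pi^2 * (0.011600)^2 = 80 * 9.869604 * 1.345600e-04 = 0.1062 ohm

0.1062 ohm


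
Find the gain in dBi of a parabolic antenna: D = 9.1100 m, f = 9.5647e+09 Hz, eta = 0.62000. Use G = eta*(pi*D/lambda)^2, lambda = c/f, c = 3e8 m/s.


lambda = c / f = 3.0000e+08 / 9.5647e+09 = 0.03136533 m
G_linear = 0.62000 * (pi * 9.1100 / 0.03136533)^2 = 516212.4
G_dBi = 10 * log10(516212.4) = 57.13 dBi

57.13 dBi


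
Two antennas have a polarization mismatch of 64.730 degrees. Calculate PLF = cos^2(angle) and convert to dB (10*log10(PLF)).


PLF_linear = cos^2(64.730 deg) = 0.1822303
PLF_dB = 10 * log10(0.1822303) = -7.394 dB

-7.394 dB


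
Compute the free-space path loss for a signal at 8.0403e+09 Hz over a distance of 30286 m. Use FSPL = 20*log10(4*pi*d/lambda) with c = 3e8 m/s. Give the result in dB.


lambda = c / f = 3.0000e+08 / 8.0403e+09 = 0.03731204 m
FSPL = 20 * log10(4*pi*30286/0.03731204) = 140.2 dB

140.2 dB


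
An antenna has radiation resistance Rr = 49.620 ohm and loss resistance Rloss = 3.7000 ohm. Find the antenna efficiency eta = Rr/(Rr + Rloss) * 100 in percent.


eta = 49.620 / (49.620 + 3.7000) * 100 = 93.06%

93.06%


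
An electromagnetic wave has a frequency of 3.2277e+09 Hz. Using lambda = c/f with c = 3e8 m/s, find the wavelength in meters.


lambda = c / f = 3.0000e+08 / 3.2277e+09 = 0.09295 m

0.09295 m


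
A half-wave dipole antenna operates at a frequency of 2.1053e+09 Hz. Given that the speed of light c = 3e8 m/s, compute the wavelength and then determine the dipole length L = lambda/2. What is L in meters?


lambda = c / f = 3.0000e+08 / 2.1053e+09 = 0.1424975 m
L = lambda / 2 = 0.1424975 / 2 = 0.07125 m

0.07125 m


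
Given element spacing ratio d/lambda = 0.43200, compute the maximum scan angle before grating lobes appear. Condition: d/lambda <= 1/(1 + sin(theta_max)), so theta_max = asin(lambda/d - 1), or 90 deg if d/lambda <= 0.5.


lambda/d - 1 = 1/0.43200 - 1 = 1.314815 >= 1
d/lambda <= 0.5, so the array can scan to endfire without grating lobes: theta_max = 90 deg

90 deg


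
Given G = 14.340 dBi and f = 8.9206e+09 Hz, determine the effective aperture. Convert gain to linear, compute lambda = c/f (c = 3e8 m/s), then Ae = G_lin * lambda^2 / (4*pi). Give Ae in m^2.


lambda = c / f = 3.0000e+08 / 8.9206e+09 = 0.03363002 m
G_linear = 10^(14.340/10) = 27.16439
Ae = G_linear * lambda^2 / (4*pi) = 27.16439 * 0.03363002^2 / (4*pi) = 2.445e-03 m^2

2.445e-03 m^2


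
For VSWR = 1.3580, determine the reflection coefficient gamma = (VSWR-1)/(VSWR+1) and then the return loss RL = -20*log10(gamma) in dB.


gamma = (1.3580 - 1) / (1.3580 + 1) = 0.1518236
RL = -20 * log10(0.1518236) = 16.37 dB

16.37 dB


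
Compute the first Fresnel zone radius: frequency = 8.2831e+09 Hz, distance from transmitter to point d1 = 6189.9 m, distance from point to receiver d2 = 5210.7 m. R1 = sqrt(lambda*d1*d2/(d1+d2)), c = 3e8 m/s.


lambda = c / f = 3.0000e+08 / 8.2831e+09 = 0.03621832 m
R1 = sqrt(0.03621832 * 6189.9 * 5210.7 / (6189.9 + 5210.7)) = 10.12 m

10.12 m


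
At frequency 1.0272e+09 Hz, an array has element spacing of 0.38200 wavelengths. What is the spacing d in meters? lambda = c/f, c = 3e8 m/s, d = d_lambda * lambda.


lambda = c / f = 3.0000e+08 / 1.0272e+09 = 0.2920561 m
d = 0.38200 * 0.2920561 = 0.1116 m

0.1116 m


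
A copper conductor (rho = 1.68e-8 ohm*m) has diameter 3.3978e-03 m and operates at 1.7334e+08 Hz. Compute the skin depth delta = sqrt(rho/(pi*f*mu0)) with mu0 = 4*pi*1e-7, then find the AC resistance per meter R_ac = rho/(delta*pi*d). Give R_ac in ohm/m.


delta = sqrt(1.68e-8 / (pi * 1.7334e+08 * 4*pi*1e-7)) = 4.954791e-06 m
R_ac = 1.68e-8 / (4.954791e-06 * pi * 3.3978e-03) = 0.3176 ohm/m

0.3176 ohm/m


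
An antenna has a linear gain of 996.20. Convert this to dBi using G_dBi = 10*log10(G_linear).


G_dBi = 10 * log10(996.20) = 29.98 dBi

29.98 dBi


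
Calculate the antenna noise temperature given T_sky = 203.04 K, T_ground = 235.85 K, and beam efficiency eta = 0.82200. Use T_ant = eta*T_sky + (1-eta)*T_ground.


T_ant = 0.82200 * 203.04 + (1 - 0.82200) * 235.85 = 208.9 K

208.9 K


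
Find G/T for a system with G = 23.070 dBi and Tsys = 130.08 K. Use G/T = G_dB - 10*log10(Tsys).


G/T = 23.070 - 10*log10(130.08) = 23.070 - 21.14211 = 1.928 dB/K

1.928 dB/K


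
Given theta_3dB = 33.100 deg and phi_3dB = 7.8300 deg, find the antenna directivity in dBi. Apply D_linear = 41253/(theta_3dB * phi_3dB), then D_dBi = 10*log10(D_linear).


D_linear = 41253 / (33.100 * 7.8300) = 159.1717
D_dBi = 10 * log10(159.1717) = 22.02 dBi

22.02 dBi


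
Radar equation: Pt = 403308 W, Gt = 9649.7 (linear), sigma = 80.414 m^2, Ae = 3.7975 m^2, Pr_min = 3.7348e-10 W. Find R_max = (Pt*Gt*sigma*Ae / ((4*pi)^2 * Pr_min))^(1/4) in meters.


R^4 = 403308*9649.7*80.414*3.7975 / ((4*pi)^2 * 3.7348e-10) = 2.015083e+19
R_max = 2.015083e+19^0.25 = 67000 m

67000 m


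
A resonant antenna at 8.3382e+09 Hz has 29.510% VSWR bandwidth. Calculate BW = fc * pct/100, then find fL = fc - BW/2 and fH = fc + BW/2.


BW = 8.3382e+09 * 29.510/100 = 2.460603e+09 Hz
fL = 8.3382e+09 - 2.460603e+09/2 = 7.108e+09 Hz
fH = 8.3382e+09 + 2.460603e+09/2 = 9.569e+09 Hz

BW=2.461e+09 Hz, fL=7.108e+09 Hz, fH=9.569e+09 Hz


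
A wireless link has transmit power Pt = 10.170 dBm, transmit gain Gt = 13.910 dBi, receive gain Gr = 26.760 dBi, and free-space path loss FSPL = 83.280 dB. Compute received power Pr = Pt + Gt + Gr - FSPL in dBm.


Pr = 10.170 + 13.910 + 26.760 - 83.280 = -32.44 dBm

-32.44 dBm


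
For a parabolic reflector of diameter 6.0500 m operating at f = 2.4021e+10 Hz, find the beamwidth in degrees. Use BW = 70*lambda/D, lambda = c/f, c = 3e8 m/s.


lambda = c / f = 3.0000e+08 / 2.4021e+10 = 0.01248907 m
BW = 70 * 0.01248907 / 6.0500 = 0.1445 deg

0.1445 deg


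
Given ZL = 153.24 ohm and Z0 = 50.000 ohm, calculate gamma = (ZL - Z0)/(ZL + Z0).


gamma = (153.24 - 50.000) / (153.24 + 50.000) = 0.5080

0.5080


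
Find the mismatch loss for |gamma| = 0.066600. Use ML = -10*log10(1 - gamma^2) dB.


ML = -10 * log10(1 - 0.066600^2) = -10 * log10(0.99556444) = 0.01931 dB

0.01931 dB


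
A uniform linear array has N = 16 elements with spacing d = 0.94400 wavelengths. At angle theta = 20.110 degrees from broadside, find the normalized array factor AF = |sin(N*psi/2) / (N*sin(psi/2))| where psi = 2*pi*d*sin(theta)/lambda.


psi = 2*pi*0.94400*sin(20.110 deg) = 2.039330 rad
AF = |sin(16*2.039330/2) / (16*sin(2.039330/2))| = 0.04183

0.04183


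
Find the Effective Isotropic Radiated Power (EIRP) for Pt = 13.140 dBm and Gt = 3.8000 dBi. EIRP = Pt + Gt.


EIRP = Pt + Gt = 13.140 + 3.8000 = 16.94 dBm

16.94 dBm


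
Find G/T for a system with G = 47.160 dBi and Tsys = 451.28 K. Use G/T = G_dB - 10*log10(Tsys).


G/T = 47.160 - 10*log10(451.28) = 47.160 - 26.54446 = 20.62 dB/K

20.62 dB/K


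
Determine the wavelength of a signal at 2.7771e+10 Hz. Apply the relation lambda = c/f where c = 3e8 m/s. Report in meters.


lambda = c / f = 3.0000e+08 / 2.7771e+10 = 0.01080 m

0.01080 m


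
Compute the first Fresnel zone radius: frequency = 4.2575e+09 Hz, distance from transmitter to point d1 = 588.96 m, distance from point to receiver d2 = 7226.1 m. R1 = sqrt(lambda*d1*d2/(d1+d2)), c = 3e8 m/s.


lambda = c / f = 3.0000e+08 / 4.2575e+09 = 0.07046389 m
R1 = sqrt(0.07046389 * 588.96 * 7226.1 / (588.96 + 7226.1)) = 6.195 m

6.195 m


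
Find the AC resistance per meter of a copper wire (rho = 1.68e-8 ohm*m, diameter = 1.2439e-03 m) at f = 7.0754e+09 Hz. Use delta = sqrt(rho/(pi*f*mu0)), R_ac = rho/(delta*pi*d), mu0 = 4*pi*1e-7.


delta = sqrt(1.68e-8 / (pi * 7.0754e+09 * 4*pi*1e-7)) = 7.755312e-07 m
R_ac = 1.68e-8 / (7.755312e-07 * pi * 1.2439e-03) = 5.543 ohm/m

5.543 ohm/m


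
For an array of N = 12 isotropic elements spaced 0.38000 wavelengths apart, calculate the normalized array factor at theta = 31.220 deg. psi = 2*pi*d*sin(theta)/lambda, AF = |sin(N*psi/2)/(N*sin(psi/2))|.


psi = 2*pi*0.38000*sin(31.220 deg) = 1.237559 rad
AF = |sin(12*1.237559/2) / (12*sin(1.237559/2))| = 0.1307

0.1307


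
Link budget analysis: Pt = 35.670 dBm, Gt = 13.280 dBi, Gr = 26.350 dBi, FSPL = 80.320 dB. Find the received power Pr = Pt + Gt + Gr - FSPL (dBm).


Pr = 35.670 + 13.280 + 26.350 - 80.320 = -5.02 dBm

-5.02 dBm


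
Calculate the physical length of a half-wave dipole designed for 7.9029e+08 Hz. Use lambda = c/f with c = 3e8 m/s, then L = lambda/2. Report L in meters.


lambda = c / f = 3.0000e+08 / 7.9029e+08 = 0.3796075 m
L = lambda / 2 = 0.3796075 / 2 = 0.1898 m

0.1898 m


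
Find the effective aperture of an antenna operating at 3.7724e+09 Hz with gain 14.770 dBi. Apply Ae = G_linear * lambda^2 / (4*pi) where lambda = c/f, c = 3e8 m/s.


lambda = c / f = 3.0000e+08 / 3.7724e+09 = 0.07952497 m
G_linear = 10^(14.770/10) = 29.99163
Ae = G_linear * lambda^2 / (4*pi) = 29.99163 * 0.07952497^2 / (4*pi) = 0.01509 m^2

0.01509 m^2


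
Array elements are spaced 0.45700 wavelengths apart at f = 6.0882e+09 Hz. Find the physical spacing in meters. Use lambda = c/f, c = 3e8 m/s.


lambda = c / f = 3.0000e+08 / 6.0882e+09 = 0.04927565 m
d = 0.45700 * 0.04927565 = 0.02252 m

0.02252 m


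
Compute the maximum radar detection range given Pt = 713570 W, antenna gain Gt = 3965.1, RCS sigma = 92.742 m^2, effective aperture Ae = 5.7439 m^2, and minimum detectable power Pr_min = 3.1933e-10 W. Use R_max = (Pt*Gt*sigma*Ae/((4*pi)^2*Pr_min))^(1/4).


R^4 = 713570*3965.1*92.742*5.7439 / ((4*pi)^2 * 3.1933e-10) = 2.988922e+19
R_max = 2.988922e+19^0.25 = 73940 m

73940 m


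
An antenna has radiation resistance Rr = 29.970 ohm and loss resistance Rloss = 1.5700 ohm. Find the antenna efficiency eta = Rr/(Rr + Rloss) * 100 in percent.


eta = 29.970 / (29.970 + 1.5700) * 100 = 95.02%

95.02%


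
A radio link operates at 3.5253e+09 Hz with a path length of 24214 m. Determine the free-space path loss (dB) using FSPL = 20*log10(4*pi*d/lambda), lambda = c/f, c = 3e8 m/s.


lambda = c / f = 3.0000e+08 / 3.5253e+09 = 0.08509914 m
FSPL = 20 * log10(4*pi*24214/0.08509914) = 131.1 dB

131.1 dB


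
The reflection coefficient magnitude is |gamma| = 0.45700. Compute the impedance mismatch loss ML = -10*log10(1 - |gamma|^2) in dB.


ML = -10 * log10(1 - 0.45700^2) = -10 * log10(0.791151) = 1.017 dB

1.017 dB


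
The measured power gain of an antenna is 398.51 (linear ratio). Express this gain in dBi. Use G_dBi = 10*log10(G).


G_dBi = 10 * log10(398.51) = 26.00 dBi

26.00 dBi


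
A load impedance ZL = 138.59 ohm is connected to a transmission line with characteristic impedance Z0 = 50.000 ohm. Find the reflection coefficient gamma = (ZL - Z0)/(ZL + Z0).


gamma = (138.59 - 50.000) / (138.59 + 50.000) = 0.4697

0.4697


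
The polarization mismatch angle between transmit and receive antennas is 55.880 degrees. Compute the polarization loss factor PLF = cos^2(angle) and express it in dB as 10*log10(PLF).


PLF_linear = cos^2(55.880 deg) = 0.3146402
PLF_dB = 10 * log10(0.3146402) = -5.022 dB

-5.022 dB


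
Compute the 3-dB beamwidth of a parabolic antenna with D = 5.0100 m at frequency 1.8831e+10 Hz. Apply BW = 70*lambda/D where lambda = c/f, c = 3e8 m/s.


lambda = c / f = 3.0000e+08 / 1.8831e+10 = 0.01593118 m
BW = 70 * 0.01593118 / 5.0100 = 0.2226 deg

0.2226 deg


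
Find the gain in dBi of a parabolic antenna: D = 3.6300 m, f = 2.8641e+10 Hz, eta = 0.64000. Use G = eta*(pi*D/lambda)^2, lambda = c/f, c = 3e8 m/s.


lambda = c / f = 3.0000e+08 / 2.8641e+10 = 0.01047449 m
G_linear = 0.64000 * (pi * 3.6300 / 0.01047449)^2 = 758625.1
G_dBi = 10 * log10(758625.1) = 58.80 dBi

58.80 dBi


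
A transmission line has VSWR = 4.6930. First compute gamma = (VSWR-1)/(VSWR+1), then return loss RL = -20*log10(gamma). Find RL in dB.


gamma = (4.6930 - 1) / (4.6930 + 1) = 0.6486914
RL = -20 * log10(0.6486914) = 3.759 dB

3.759 dB


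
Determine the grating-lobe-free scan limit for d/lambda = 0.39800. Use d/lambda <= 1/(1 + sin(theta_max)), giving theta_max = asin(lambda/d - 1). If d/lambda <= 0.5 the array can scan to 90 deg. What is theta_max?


lambda/d - 1 = 1/0.39800 - 1 = 1.512563 >= 1
d/lambda <= 0.5, so the array can scan to endfire without grating lobes: theta_max = 90 deg

90 deg


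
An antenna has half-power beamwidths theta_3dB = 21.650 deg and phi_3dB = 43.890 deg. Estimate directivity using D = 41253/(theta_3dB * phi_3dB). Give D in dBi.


D_linear = 41253 / (21.650 * 43.890) = 43.41423
D_dBi = 10 * log10(43.41423) = 16.38 dBi

16.38 dBi


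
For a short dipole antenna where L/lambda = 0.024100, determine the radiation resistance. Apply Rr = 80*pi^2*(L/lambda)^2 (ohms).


Rr = 80 * pi^2 * (0.024100)^2 = 80 * 9.869604 * 5.808100e-04 = 0.4586 ohm

0.4586 ohm


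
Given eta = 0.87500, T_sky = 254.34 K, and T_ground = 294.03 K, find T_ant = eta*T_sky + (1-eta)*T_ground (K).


T_ant = 0.87500 * 254.34 + (1 - 0.87500) * 294.03 = 259.3 K

259.3 K


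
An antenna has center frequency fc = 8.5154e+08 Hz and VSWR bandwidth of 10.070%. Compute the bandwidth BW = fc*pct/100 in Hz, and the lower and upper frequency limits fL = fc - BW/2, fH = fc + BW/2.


BW = 8.5154e+08 * 10.070/100 = 8.575008e+07 Hz
fL = 8.5154e+08 - 8.575008e+07/2 = 8.087e+08 Hz
fH = 8.5154e+08 + 8.575008e+07/2 = 8.944e+08 Hz

BW=8.575e+07 Hz, fL=8.087e+08 Hz, fH=8.944e+08 Hz


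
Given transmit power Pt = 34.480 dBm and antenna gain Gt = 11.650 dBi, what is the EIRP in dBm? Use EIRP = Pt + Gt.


EIRP = Pt + Gt = 34.480 + 11.650 = 46.13 dBm

46.13 dBm


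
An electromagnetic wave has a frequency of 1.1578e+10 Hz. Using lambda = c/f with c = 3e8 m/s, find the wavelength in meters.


lambda = c / f = 3.0000e+08 / 1.1578e+10 = 0.02591 m

0.02591 m


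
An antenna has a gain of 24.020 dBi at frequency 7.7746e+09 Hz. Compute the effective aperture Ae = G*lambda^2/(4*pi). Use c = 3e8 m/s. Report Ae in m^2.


lambda = c / f = 3.0000e+08 / 7.7746e+09 = 0.03858719 m
G_linear = 10^(24.020/10) = 252.3481
Ae = G_linear * lambda^2 / (4*pi) = 252.3481 * 0.03858719^2 / (4*pi) = 0.02990 m^2

0.02990 m^2


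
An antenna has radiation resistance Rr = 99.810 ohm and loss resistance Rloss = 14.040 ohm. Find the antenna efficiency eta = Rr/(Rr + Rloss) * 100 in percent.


eta = 99.810 / (99.810 + 14.040) * 100 = 87.67%

87.67%


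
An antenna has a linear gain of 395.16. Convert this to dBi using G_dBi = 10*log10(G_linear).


G_dBi = 10 * log10(395.16) = 25.97 dBi

25.97 dBi


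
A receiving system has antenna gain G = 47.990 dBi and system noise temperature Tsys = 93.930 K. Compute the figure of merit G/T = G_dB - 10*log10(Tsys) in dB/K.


G/T = 47.990 - 10*log10(93.930) = 47.990 - 19.72804 = 28.26 dB/K

28.26 dB/K


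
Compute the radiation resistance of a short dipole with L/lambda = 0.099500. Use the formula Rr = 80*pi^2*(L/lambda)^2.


Rr = 80 * pi^2 * (0.099500)^2 = 80 * 9.869604 * 9.900250e-03 = 7.817 ohm

7.817 ohm


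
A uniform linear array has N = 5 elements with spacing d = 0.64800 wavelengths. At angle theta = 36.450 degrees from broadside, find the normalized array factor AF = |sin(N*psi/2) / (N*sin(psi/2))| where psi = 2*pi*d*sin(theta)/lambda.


psi = 2*pi*0.64800*sin(36.450 deg) = 2.418966 rad
AF = |sin(5*2.418966/2) / (5*sin(2.418966/2))| = 0.04994

0.04994


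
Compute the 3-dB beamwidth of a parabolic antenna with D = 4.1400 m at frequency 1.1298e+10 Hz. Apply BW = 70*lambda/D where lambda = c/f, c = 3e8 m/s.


lambda = c / f = 3.0000e+08 / 1.1298e+10 = 0.02655337 m
BW = 70 * 0.02655337 / 4.1400 = 0.4490 deg

0.4490 deg


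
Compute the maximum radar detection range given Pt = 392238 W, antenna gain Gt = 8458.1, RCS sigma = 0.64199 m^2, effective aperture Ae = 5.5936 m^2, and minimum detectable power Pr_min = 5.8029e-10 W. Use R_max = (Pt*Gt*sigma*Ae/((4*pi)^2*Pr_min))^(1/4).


R^4 = 392238*8458.1*0.64199*5.5936 / ((4*pi)^2 * 5.8029e-10) = 1.300102e+17
R_max = 1.300102e+17^0.25 = 18989 m

18989 m


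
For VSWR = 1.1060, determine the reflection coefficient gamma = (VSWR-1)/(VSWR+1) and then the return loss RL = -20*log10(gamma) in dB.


gamma = (1.1060 - 1) / (1.1060 + 1) = 0.05033238
RL = -20 * log10(0.05033238) = 25.96 dB

25.96 dB


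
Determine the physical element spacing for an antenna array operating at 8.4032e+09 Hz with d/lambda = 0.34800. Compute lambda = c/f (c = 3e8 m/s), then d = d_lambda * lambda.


lambda = c / f = 3.0000e+08 / 8.4032e+09 = 0.03570069 m
d = 0.34800 * 0.03570069 = 0.01242 m

0.01242 m


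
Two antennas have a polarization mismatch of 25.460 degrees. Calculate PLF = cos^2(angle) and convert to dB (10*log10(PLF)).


PLF_linear = cos^2(25.460 deg) = 0.8152024
PLF_dB = 10 * log10(0.8152024) = -0.8873 dB

-0.8873 dB


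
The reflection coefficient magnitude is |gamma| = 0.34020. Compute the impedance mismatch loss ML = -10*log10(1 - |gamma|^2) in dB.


ML = -10 * log10(1 - 0.34020^2) = -10 * log10(0.88426396) = 0.5342 dB

0.5342 dB


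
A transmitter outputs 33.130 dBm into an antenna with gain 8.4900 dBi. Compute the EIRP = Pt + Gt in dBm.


EIRP = Pt + Gt = 33.130 + 8.4900 = 41.62 dBm

41.62 dBm


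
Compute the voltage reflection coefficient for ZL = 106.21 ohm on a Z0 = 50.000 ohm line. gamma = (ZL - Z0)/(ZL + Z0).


gamma = (106.21 - 50.000) / (106.21 + 50.000) = 0.3598

0.3598


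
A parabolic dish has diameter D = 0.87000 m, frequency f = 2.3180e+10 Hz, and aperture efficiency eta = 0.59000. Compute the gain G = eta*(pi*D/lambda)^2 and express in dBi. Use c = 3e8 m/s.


lambda = c / f = 3.0000e+08 / 2.3180e+10 = 0.01294219 m
G_linear = 0.59000 * (pi * 0.87000 / 0.01294219)^2 = 26313.26
G_dBi = 10 * log10(26313.26) = 44.20 dBi

44.20 dBi


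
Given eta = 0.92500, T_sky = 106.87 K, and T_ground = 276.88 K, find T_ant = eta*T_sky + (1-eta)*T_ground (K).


T_ant = 0.92500 * 106.87 + (1 - 0.92500) * 276.88 = 119.6 K

119.6 K


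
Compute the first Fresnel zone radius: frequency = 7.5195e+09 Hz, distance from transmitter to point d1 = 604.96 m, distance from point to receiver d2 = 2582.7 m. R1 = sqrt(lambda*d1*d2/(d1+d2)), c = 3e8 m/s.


lambda = c / f = 3.0000e+08 / 7.5195e+09 = 0.03989627 m
R1 = sqrt(0.03989627 * 604.96 * 2582.7 / (604.96 + 2582.7)) = 4.422 m

4.422 m


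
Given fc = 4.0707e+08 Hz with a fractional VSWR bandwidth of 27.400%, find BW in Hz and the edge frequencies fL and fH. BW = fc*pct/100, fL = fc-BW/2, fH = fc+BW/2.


BW = 4.0707e+08 * 27.400/100 = 1.115372e+08 Hz
fL = 4.0707e+08 - 1.115372e+08/2 = 3.513e+08 Hz
fH = 4.0707e+08 + 1.115372e+08/2 = 4.628e+08 Hz

BW=1.115e+08 Hz, fL=3.513e+08 Hz, fH=4.628e+08 Hz


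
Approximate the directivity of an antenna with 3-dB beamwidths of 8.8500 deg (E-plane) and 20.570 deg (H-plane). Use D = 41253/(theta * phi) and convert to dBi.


D_linear = 41253 / (8.8500 * 20.570) = 226.6094
D_dBi = 10 * log10(226.6094) = 23.55 dBi

23.55 dBi


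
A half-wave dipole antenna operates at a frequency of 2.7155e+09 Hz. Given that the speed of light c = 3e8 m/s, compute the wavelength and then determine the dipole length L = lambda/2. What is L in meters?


lambda = c / f = 3.0000e+08 / 2.7155e+09 = 0.1104769 m
L = lambda / 2 = 0.1104769 / 2 = 0.05524 m

0.05524 m


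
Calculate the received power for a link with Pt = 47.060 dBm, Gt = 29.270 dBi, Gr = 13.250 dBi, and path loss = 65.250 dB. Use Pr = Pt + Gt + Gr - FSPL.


Pr = 47.060 + 29.270 + 13.250 - 65.250 = 24.33 dBm

24.33 dBm


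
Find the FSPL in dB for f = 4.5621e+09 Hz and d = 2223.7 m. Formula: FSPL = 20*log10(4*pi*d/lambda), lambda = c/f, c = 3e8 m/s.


lambda = c / f = 3.0000e+08 / 4.5621e+09 = 0.06575919 m
FSPL = 20 * log10(4*pi*2223.7/0.06575919) = 112.6 dB

112.6 dB


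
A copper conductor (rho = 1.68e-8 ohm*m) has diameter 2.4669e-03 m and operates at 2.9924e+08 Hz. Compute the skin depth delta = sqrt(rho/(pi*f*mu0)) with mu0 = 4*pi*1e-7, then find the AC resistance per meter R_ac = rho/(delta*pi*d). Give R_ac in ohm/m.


delta = sqrt(1.68e-8 / (pi * 2.9924e+08 * 4*pi*1e-7)) = 3.771073e-06 m
R_ac = 1.68e-8 / (3.771073e-06 * pi * 2.4669e-03) = 0.5748 ohm/m

0.5748 ohm/m


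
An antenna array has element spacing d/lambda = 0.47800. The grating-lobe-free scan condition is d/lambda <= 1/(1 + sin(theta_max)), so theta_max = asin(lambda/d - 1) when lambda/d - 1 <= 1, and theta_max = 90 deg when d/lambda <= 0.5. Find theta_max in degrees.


lambda/d - 1 = 1/0.47800 - 1 = 1.092050 >= 1
d/lambda <= 0.5, so the array can scan to endfire without grating lobes: theta_max = 90 deg

90 deg


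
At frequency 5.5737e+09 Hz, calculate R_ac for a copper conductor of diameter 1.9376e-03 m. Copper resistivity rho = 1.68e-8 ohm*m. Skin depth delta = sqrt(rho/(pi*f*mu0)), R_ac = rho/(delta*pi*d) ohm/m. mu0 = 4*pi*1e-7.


delta = sqrt(1.68e-8 / (pi * 5.5737e+09 * 4*pi*1e-7)) = 8.737818e-07 m
R_ac = 1.68e-8 / (8.737818e-07 * pi * 1.9376e-03) = 3.159 ohm/m

3.159 ohm/m


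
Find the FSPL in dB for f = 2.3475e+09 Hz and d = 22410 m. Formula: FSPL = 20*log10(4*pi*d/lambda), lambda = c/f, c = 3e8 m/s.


lambda = c / f = 3.0000e+08 / 2.3475e+09 = 0.1277955 m
FSPL = 20 * log10(4*pi*22410/0.1277955) = 126.9 dB

126.9 dB


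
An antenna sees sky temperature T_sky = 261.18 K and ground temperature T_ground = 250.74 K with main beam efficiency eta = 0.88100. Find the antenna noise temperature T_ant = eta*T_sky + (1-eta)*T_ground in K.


T_ant = 0.88100 * 261.18 + (1 - 0.88100) * 250.74 = 259.9 K

259.9 K


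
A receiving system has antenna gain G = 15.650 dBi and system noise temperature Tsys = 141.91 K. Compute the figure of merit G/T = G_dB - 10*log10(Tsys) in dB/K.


G/T = 15.650 - 10*log10(141.91) = 15.650 - 21.52013 = -5.870 dB/K

-5.870 dB/K


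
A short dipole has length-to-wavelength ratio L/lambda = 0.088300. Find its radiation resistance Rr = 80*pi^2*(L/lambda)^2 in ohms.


Rr = 80 * pi^2 * (0.088300)^2 = 80 * 9.869604 * 7.796890e-03 = 6.156 ohm

6.156 ohm


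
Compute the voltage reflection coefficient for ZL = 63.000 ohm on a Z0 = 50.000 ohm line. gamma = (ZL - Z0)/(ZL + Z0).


gamma = (63.000 - 50.000) / (63.000 + 50.000) = 0.1150

0.1150


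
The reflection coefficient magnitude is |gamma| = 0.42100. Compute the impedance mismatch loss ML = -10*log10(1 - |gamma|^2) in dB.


ML = -10 * log10(1 - 0.42100^2) = -10 * log10(0.822759) = 0.8473 dB

0.8473 dB


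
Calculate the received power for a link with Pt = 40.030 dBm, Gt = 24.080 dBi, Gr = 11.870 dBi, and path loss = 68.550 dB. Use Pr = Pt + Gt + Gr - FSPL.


Pr = 40.030 + 24.080 + 11.870 - 68.550 = 7.43 dBm

7.43 dBm


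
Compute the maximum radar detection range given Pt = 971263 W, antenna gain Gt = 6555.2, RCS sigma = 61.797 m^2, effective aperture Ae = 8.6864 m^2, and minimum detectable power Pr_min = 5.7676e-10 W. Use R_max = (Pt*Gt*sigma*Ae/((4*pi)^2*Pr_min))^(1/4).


R^4 = 971263*6555.2*61.797*8.6864 / ((4*pi)^2 * 5.7676e-10) = 3.752452e+19
R_max = 3.752452e+19^0.25 = 78267 m

78267 m


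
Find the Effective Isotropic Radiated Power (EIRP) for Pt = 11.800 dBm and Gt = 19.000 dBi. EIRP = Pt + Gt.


EIRP = Pt + Gt = 11.800 + 19.000 = 30.80 dBm

30.80 dBm


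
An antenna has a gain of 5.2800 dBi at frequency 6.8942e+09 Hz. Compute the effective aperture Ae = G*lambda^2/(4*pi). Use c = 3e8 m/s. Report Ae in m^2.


lambda = c / f = 3.0000e+08 / 6.8942e+09 = 0.04351484 m
G_linear = 10^(5.2800/10) = 3.372873
Ae = G_linear * lambda^2 / (4*pi) = 3.372873 * 0.04351484^2 / (4*pi) = 5.082e-04 m^2

5.082e-04 m^2


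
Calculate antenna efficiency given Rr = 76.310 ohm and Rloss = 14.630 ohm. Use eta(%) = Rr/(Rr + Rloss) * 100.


eta = 76.310 / (76.310 + 14.630) * 100 = 83.91%

83.91%


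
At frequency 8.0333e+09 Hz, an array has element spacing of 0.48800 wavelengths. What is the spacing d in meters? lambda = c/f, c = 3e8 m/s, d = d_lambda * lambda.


lambda = c / f = 3.0000e+08 / 8.0333e+09 = 0.03734455 m
d = 0.48800 * 0.03734455 = 0.01822 m

0.01822 m


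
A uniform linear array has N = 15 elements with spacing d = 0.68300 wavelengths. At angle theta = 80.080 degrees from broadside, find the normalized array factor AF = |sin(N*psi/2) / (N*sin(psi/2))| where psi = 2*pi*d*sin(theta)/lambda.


psi = 2*pi*0.68300*sin(80.080 deg) = 4.227256 rad
AF = |sin(15*4.227256/2) / (15*sin(4.227256/2))| = 0.02215

0.02215


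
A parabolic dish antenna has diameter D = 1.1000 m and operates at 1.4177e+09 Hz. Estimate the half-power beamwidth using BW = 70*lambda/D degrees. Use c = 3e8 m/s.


lambda = c / f = 3.0000e+08 / 1.4177e+09 = 0.2116104 m
BW = 70 * 0.2116104 / 1.1000 = 13.47 deg

13.47 deg


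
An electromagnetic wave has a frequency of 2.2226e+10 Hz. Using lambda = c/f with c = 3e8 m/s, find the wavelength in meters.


lambda = c / f = 3.0000e+08 / 2.2226e+10 = 0.01350 m

0.01350 m


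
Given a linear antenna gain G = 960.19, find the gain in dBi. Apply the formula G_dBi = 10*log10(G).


G_dBi = 10 * log10(960.19) = 29.82 dBi

29.82 dBi


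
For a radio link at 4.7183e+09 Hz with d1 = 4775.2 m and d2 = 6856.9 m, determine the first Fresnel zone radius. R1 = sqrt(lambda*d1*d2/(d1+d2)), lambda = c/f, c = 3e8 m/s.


lambda = c / f = 3.0000e+08 / 4.7183e+09 = 0.06358222 m
R1 = sqrt(0.06358222 * 4775.2 * 6856.9 / (4775.2 + 6856.9)) = 13.38 m

13.38 m


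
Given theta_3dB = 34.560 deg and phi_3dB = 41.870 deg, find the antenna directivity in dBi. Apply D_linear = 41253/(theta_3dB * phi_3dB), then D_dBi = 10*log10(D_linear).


D_linear = 41253 / (34.560 * 41.870) = 28.50879
D_dBi = 10 * log10(28.50879) = 14.55 dBi

14.55 dBi


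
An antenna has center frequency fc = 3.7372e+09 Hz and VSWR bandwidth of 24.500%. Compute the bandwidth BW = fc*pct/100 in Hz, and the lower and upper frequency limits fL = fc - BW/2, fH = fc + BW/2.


BW = 3.7372e+09 * 24.500/100 = 9.156140e+08 Hz
fL = 3.7372e+09 - 9.156140e+08/2 = 3.279e+09 Hz
fH = 3.7372e+09 + 9.156140e+08/2 = 4.195e+09 Hz

BW=9.156e+08 Hz, fL=3.279e+09 Hz, fH=4.195e+09 Hz


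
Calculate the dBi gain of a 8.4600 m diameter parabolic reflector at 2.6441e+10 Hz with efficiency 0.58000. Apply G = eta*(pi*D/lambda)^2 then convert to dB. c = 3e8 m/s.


lambda = c / f = 3.0000e+08 / 2.6441e+10 = 0.01134602 m
G_linear = 0.58000 * (pi * 8.4600 / 0.01134602)^2 = 3.182595e+06
G_dBi = 10 * log10(3.182595e+06) = 65.03 dBi

65.03 dBi


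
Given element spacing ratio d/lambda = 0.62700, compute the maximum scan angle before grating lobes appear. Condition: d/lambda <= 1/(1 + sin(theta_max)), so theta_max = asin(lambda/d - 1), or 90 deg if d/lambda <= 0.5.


lambda/d - 1 = 1/0.62700 - 1 = 0.5948963
theta_max = asin(0.5948963) = 36.51 deg

36.51 deg


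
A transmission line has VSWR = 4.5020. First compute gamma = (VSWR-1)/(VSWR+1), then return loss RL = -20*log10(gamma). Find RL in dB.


gamma = (4.5020 - 1) / (4.5020 + 1) = 0.6364958
RL = -20 * log10(0.6364958) = 3.924 dB

3.924 dB


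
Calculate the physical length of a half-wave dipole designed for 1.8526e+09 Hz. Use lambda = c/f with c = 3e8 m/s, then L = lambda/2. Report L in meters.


lambda = c / f = 3.0000e+08 / 1.8526e+09 = 0.1619346 m
L = lambda / 2 = 0.1619346 / 2 = 0.08097 m

0.08097 m


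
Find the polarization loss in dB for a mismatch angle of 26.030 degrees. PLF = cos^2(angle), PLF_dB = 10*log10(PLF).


PLF_linear = cos^2(26.030 deg) = 0.8074180
PLF_dB = 10 * log10(0.8074180) = -0.9290 dB

-0.9290 dB


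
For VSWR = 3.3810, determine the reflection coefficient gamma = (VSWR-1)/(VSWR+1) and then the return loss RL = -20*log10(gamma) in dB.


gamma = (3.3810 - 1) / (3.3810 + 1) = 0.5434832
RL = -20 * log10(0.5434832) = 5.296 dB

5.296 dB


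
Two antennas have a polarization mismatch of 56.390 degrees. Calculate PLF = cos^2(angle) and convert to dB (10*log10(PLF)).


PLF_linear = cos^2(56.390 deg) = 0.3064031
PLF_dB = 10 * log10(0.3064031) = -5.137 dB

-5.137 dB


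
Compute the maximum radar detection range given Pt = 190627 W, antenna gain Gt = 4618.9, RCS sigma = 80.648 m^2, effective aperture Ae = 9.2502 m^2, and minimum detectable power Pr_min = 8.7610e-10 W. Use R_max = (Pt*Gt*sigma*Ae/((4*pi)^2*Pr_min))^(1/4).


R^4 = 190627*4618.9*80.648*9.2502 / ((4*pi)^2 * 8.7610e-10) = 4.747820e+18
R_max = 4.747820e+18^0.25 = 46679 m

46679 m


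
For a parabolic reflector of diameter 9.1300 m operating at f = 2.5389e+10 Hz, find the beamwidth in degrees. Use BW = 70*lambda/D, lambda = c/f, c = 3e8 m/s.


lambda = c / f = 3.0000e+08 / 2.5389e+10 = 0.01181614 m
BW = 70 * 0.01181614 / 9.1300 = 0.09059 deg

0.09059 deg


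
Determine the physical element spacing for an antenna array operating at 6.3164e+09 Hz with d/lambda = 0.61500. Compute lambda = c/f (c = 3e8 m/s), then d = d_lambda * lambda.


lambda = c / f = 3.0000e+08 / 6.3164e+09 = 0.04749541 m
d = 0.61500 * 0.04749541 = 0.02921 m

0.02921 m


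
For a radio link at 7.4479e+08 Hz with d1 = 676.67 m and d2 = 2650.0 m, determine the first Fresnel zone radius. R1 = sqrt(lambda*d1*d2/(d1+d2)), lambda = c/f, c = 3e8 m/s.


lambda = c / f = 3.0000e+08 / 7.4479e+08 = 0.4027981 m
R1 = sqrt(0.4027981 * 676.67 * 2650.0 / (676.67 + 2650.0)) = 14.74 m

14.74 m


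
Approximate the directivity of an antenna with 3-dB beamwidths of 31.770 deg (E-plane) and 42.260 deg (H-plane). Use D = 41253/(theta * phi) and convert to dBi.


D_linear = 41253 / (31.770 * 42.260) = 30.72620
D_dBi = 10 * log10(30.72620) = 14.88 dBi

14.88 dBi


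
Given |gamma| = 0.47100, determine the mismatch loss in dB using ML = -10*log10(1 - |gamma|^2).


ML = -10 * log10(1 - 0.47100^2) = -10 * log10(0.778159) = 1.089 dB

1.089 dB


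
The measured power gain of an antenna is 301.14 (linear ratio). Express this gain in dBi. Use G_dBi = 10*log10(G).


G_dBi = 10 * log10(301.14) = 24.79 dBi

24.79 dBi


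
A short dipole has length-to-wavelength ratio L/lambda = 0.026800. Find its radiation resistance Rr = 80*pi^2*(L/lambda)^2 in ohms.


Rr = 80 * pi^2 * (0.026800)^2 = 80 * 9.869604 * 7.182400e-04 = 0.5671 ohm

0.5671 ohm


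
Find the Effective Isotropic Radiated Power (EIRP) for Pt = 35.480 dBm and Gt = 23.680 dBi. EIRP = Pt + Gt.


EIRP = Pt + Gt = 35.480 + 23.680 = 59.16 dBm

59.16 dBm


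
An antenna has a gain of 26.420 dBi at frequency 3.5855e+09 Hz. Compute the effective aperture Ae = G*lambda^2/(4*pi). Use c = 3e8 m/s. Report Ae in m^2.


lambda = c / f = 3.0000e+08 / 3.5855e+09 = 0.08367034 m
G_linear = 10^(26.420/10) = 438.5307
Ae = G_linear * lambda^2 / (4*pi) = 438.5307 * 0.08367034^2 / (4*pi) = 0.2443 m^2

0.2443 m^2


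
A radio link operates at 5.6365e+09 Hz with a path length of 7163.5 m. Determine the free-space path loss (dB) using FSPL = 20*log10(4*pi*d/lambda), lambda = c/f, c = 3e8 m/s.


lambda = c / f = 3.0000e+08 / 5.6365e+09 = 0.05322452 m
FSPL = 20 * log10(4*pi*7163.5/0.05322452) = 124.6 dB

124.6 dB


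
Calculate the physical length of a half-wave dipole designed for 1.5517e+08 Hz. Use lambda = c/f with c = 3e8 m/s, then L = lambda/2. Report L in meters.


lambda = c / f = 3.0000e+08 / 1.5517e+08 = 1.933363 m
L = lambda / 2 = 1.933363 / 2 = 0.9667 m

0.9667 m


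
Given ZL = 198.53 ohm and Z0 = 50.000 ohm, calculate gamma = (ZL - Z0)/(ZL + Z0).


gamma = (198.53 - 50.000) / (198.53 + 50.000) = 0.5976

0.5976


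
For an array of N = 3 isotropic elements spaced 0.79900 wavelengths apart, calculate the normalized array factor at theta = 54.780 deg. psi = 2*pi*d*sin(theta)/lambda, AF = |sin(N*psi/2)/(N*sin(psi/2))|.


psi = 2*pi*0.79900*sin(54.780 deg) = 4.101274 rad
AF = |sin(3*4.101274/2) / (3*sin(4.101274/2))| = 0.04919

0.04919


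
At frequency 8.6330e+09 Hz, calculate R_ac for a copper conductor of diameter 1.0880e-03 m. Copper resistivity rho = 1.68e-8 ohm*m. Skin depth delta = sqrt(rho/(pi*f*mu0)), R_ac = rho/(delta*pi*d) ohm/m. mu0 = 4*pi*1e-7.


delta = sqrt(1.68e-8 / (pi * 8.6330e+09 * 4*pi*1e-7)) = 7.020918e-07 m
R_ac = 1.68e-8 / (7.020918e-07 * pi * 1.0880e-03) = 7.001 ohm/m

7.001 ohm/m


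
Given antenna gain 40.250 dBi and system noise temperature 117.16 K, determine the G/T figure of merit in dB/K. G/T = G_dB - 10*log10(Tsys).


G/T = 40.250 - 10*log10(117.16) = 40.250 - 20.68779 = 19.56 dB/K

19.56 dB/K


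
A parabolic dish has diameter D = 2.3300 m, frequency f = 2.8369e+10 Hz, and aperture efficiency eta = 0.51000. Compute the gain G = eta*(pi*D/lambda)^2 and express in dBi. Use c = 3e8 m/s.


lambda = c / f = 3.0000e+08 / 2.8369e+10 = 0.01057492 m
G_linear = 0.51000 * (pi * 2.3300 / 0.01057492)^2 = 244358.6
G_dBi = 10 * log10(244358.6) = 53.88 dBi

53.88 dBi


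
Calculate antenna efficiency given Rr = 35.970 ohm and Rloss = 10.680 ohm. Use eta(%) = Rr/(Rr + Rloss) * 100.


eta = 35.970 / (35.970 + 10.680) * 100 = 77.11%

77.11%


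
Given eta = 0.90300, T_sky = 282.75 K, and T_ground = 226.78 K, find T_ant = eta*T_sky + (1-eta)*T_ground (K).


T_ant = 0.90300 * 282.75 + (1 - 0.90300) * 226.78 = 277.3 K

277.3 K


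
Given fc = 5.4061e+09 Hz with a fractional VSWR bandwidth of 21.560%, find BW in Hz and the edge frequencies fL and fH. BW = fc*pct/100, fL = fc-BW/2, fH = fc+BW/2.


BW = 5.4061e+09 * 21.560/100 = 1.165555e+09 Hz
fL = 5.4061e+09 - 1.165555e+09/2 = 4.823e+09 Hz
fH = 5.4061e+09 + 1.165555e+09/2 = 5.989e+09 Hz

BW=1.166e+09 Hz, fL=4.823e+09 Hz, fH=5.989e+09 Hz


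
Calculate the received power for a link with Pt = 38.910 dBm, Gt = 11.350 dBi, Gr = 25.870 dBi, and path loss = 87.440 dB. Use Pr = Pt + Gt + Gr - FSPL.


Pr = 38.910 + 11.350 + 25.870 - 87.440 = -11.31 dBm

-11.31 dBm


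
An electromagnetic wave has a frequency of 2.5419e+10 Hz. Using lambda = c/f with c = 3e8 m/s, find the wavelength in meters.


lambda = c / f = 3.0000e+08 / 2.5419e+10 = 0.01180 m

0.01180 m


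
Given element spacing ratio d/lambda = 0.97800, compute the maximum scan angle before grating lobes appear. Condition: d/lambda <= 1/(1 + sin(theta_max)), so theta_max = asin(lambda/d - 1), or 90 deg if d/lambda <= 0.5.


lambda/d - 1 = 1/0.97800 - 1 = 0.02249489
theta_max = asin(0.02249489) = 1.289 deg

1.289 deg


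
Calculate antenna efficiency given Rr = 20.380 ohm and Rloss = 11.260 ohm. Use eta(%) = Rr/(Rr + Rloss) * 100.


eta = 20.380 / (20.380 + 11.260) * 100 = 64.41%

64.41%


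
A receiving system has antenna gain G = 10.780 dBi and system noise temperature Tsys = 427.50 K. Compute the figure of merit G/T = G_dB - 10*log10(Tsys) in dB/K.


G/T = 10.780 - 10*log10(427.50) = 10.780 - 26.30936 = -15.53 dB/K

-15.53 dB/K


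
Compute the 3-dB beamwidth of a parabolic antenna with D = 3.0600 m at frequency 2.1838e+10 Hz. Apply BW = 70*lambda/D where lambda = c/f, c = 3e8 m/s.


lambda = c / f = 3.0000e+08 / 2.1838e+10 = 0.01373752 m
BW = 70 * 0.01373752 / 3.0600 = 0.3143 deg

0.3143 deg


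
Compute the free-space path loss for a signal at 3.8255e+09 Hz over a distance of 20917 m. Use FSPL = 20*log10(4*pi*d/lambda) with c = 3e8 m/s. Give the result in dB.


lambda = c / f = 3.0000e+08 / 3.8255e+09 = 0.07842112 m
FSPL = 20 * log10(4*pi*20917/0.07842112) = 130.5 dB

130.5 dB


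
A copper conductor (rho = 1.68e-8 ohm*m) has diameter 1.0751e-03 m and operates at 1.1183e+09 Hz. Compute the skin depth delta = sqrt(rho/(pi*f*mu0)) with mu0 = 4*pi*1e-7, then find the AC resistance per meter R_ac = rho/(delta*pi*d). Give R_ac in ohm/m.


delta = sqrt(1.68e-8 / (pi * 1.1183e+09 * 4*pi*1e-7)) = 1.950723e-06 m
R_ac = 1.68e-8 / (1.950723e-06 * pi * 1.0751e-03) = 2.550 ohm/m

2.550 ohm/m


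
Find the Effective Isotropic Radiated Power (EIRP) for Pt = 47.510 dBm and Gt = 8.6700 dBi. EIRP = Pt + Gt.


EIRP = Pt + Gt = 47.510 + 8.6700 = 56.18 dBm

56.18 dBm


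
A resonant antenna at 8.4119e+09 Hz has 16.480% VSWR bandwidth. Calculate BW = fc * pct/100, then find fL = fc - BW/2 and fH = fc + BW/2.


BW = 8.4119e+09 * 16.480/100 = 1.386281e+09 Hz
fL = 8.4119e+09 - 1.386281e+09/2 = 7.719e+09 Hz
fH = 8.4119e+09 + 1.386281e+09/2 = 9.105e+09 Hz

BW=1.386e+09 Hz, fL=7.719e+09 Hz, fH=9.105e+09 Hz


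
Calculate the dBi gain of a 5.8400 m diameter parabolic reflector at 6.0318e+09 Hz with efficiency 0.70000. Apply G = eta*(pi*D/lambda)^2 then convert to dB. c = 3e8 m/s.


lambda = c / f = 3.0000e+08 / 6.0318e+09 = 0.04973640 m
G_linear = 0.70000 * (pi * 5.8400 / 0.04973640)^2 = 95252.15
G_dBi = 10 * log10(95252.15) = 49.79 dBi

49.79 dBi


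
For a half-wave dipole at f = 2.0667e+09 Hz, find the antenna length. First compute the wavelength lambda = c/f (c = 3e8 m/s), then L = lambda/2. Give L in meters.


lambda = c / f = 3.0000e+08 / 2.0667e+09 = 0.1451589 m
L = lambda / 2 = 0.1451589 / 2 = 0.07258 m

0.07258 m


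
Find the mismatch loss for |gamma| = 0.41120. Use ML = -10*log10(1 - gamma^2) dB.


ML = -10 * log10(1 - 0.41120^2) = -10 * log10(0.83091456) = 0.8044 dB

0.8044 dB


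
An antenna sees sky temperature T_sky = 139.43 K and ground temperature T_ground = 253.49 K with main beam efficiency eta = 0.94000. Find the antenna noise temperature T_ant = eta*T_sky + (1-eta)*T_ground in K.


T_ant = 0.94000 * 139.43 + (1 - 0.94000) * 253.49 = 146.3 K

146.3 K


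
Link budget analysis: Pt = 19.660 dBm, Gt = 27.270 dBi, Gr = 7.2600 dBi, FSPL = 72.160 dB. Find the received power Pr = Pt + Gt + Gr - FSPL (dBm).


Pr = 19.660 + 27.270 + 7.2600 - 72.160 = -17.97 dBm

-17.97 dBm


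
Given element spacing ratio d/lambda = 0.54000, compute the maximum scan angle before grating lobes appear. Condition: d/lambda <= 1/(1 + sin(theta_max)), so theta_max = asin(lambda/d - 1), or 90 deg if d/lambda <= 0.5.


lambda/d - 1 = 1/0.54000 - 1 = 0.8518519
theta_max = asin(0.8518519) = 58.41 deg

58.41 deg


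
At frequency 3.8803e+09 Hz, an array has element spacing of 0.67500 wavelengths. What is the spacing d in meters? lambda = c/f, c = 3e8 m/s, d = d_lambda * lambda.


lambda = c / f = 3.0000e+08 / 3.8803e+09 = 0.07731361 m
d = 0.67500 * 0.07731361 = 0.05219 m

0.05219 m


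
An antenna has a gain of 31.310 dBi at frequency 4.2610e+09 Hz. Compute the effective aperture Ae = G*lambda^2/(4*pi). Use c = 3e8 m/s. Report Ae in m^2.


lambda = c / f = 3.0000e+08 / 4.2610e+09 = 0.07040601 m
G_linear = 10^(31.310/10) = 1352.073
Ae = G_linear * lambda^2 / (4*pi) = 1352.073 * 0.07040601^2 / (4*pi) = 0.5333 m^2

0.5333 m^2


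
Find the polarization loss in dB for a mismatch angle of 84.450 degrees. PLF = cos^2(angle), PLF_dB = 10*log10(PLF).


PLF_linear = cos^2(84.450 deg) = 9.353668e-03
PLF_dB = 10 * log10(9.353668e-03) = -20.29 dB

-20.29 dB


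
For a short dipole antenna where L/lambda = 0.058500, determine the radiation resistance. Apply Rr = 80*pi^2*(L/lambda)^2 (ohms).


Rr = 80 * pi^2 * (0.058500)^2 = 80 * 9.869604 * 3.422250e-03 = 2.702 ohm

2.702 ohm
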